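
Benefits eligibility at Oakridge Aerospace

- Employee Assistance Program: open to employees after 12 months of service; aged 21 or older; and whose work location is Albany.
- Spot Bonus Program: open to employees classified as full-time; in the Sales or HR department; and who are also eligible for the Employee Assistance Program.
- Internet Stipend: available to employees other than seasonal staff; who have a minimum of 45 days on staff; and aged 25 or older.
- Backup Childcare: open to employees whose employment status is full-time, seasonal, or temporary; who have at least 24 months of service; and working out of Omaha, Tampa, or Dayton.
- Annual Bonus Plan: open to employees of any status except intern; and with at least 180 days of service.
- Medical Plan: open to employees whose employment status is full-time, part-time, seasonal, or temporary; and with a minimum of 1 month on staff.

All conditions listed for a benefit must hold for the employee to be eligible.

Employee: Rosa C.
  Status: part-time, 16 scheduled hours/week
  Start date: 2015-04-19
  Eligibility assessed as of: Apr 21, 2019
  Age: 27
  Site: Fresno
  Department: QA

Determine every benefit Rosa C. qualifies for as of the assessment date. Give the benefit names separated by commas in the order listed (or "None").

Service from 2015-04-19 to Apr 21, 2019: 1463 days.
Employee Assistance Program — service 1463 days ≥ 12 months (≈360 days) ✓; age 27 ≥ 21 ✓; site Fresno ✗ (not Albany) → not eligible.
Spot Bonus Program — status part-time ✗ (requires full-time) → not eligible.
Internet Stipend — status part-time ✓ (not excluded); service 1463 days ≥ 45 days ✓; age 27 ≥ 25 ✓ → eligible.
Backup Childcare — status part-time ✗ (requires full-time, seasonal, or temporary) → not eligible.
Annual Bonus Plan — status part-time ✓ (not excluded); service 1463 days ≥ 180 days ✓ → eligible.
Medical Plan — status part-time ✓; service 1463 days ≥ 1 month (≈30 days) ✓ → eligible.

Internet Stipend, Annual Bonus Plan, Medical Plan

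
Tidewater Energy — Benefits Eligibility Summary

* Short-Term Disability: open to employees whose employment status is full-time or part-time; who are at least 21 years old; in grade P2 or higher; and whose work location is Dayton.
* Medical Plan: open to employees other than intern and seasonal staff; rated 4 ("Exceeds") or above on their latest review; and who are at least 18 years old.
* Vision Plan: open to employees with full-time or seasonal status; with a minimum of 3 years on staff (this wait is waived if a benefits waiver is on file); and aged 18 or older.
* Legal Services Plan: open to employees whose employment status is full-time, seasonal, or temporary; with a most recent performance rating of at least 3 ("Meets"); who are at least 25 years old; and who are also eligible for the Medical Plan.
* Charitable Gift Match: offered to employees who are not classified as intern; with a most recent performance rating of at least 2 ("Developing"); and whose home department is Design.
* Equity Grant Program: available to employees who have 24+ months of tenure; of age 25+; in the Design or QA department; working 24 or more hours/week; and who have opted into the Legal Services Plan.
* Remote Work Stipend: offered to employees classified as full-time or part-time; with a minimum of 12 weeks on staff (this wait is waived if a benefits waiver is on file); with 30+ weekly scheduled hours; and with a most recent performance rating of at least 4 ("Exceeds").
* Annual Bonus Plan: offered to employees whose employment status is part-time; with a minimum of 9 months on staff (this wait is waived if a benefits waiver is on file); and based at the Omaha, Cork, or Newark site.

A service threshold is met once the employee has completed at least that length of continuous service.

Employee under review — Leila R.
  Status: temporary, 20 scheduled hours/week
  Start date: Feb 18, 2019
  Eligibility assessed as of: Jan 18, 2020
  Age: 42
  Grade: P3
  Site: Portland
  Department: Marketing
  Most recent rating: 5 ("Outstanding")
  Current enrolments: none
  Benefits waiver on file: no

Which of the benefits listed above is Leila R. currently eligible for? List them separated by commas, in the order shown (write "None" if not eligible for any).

Medical Plan, Legal Services Plan

Service from Feb 18, 2019 to Jan 18, 2020: 334 days.
Short-Term Disability — status temporary ✗ (requires full-time or part-time) → not eligible.
Medical Plan — status temporary ✓ (not excluded); rating 5 ≥ 4 ✓; age 42 ≥ 18 ✓ → eligible.
Vision Plan — status temporary ✗ (requires full-time or seasonal) → not eligible.
Legal Services Plan — status temporary ✓; rating 5 ≥ 3 ✓; age 42 ≥ 25 ✓; eligible for Medical Plan ✓ → eligible.
Charitable Gift Match — status temporary ✓ (not excluded); rating 5 ≥ 2 ✓; dept Marketing ✗ → not eligible.
Equity Grant Program — service 334 days < 24 months (≈720 days) ✗ → not eligible.
Remote Work Stipend — status temporary ✗ (requires full-time or part-time) → not eligible.
Annual Bonus Plan — status temporary ✗ (requires part-time) → not eligible.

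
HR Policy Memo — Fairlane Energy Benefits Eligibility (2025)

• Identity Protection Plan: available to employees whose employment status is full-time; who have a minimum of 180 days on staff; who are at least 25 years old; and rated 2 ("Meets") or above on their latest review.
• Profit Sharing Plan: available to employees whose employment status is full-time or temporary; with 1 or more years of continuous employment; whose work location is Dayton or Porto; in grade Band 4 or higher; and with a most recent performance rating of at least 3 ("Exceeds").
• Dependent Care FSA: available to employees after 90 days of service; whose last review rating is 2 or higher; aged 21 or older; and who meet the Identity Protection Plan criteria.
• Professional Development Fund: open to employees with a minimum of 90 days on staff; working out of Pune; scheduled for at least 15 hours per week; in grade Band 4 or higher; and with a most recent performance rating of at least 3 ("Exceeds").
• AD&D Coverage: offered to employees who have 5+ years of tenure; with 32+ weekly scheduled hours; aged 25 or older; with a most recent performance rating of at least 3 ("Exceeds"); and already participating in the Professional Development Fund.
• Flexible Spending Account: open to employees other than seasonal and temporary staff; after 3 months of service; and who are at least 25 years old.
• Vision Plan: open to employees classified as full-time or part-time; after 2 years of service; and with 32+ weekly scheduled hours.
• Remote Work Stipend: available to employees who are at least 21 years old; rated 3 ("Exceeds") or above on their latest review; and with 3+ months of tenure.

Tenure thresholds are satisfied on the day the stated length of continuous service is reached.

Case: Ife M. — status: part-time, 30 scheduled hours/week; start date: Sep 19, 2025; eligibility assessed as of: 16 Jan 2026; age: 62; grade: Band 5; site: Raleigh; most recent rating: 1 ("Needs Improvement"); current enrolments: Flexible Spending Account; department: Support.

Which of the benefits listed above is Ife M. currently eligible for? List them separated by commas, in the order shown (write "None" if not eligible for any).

Service from Sep 19, 2025 to 16 Jan 2026: 119 days.
Identity Protection Plan — status part-time ✗ (requires full-time) → not eligible.
Profit Sharing Plan — status part-time ✗ (requires full-time or temporary) → not eligible.
Dependent Care FSA — service 119 days ≥ 90 days ✓; rating 1 < 2 ✗ → not eligible.
Professional Development Fund — service 119 days ≥ 90 days ✓; site Raleigh ✗ (not Pune) → not eligible.
AD&D Coverage — service 119 days < 5 years (≈1825 days) ✗ → not eligible.
Flexible Spending Account — status part-time ✓ (not excluded); service 119 days ≥ 3 months (≈90 days) ✓; age 62 ≥ 25 ✓ → eligible.
Vision Plan — status part-time ✓; service 119 days < 2 years (≈730 days) ✗ → not eligible.
Remote Work Stipend — age 62 ≥ 21 ✓; rating 1 < 3 ✗ → not eligible.

Flexible Spending Account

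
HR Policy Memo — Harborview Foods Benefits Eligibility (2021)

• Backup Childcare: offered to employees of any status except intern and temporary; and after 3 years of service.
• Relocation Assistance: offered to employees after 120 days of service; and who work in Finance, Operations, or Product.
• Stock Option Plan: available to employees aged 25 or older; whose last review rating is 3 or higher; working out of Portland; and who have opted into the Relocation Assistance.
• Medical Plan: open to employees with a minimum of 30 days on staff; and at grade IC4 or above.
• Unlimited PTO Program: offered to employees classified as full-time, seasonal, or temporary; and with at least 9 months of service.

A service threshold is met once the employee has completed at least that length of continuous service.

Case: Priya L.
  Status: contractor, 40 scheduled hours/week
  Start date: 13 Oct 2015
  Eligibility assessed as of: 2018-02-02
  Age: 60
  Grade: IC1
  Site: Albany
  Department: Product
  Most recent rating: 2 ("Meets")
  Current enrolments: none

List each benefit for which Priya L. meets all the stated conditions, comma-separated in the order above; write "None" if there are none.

Relocation Assistance

Service from 13 Oct 2015 to 2018-02-02: 843 days.
Backup Childcare — status contractor ✓ (not excluded); service 843 days < 3 years (≈1095 days) ✗ → not eligible.
Relocation Assistance — service 843 days ≥ 120 days ✓; dept Product ✓ → eligible.
Stock Option Plan — age 60 ≥ 25 ✓; rating 2 < 3 ✗ → not eligible.
Medical Plan — service 843 days ≥ 30 days ✓; grade IC1 < IC4 ✗ → not eligible.
Unlimited PTO Program — status contractor ✗ (requires full-time, seasonal, or temporary) → not eligible.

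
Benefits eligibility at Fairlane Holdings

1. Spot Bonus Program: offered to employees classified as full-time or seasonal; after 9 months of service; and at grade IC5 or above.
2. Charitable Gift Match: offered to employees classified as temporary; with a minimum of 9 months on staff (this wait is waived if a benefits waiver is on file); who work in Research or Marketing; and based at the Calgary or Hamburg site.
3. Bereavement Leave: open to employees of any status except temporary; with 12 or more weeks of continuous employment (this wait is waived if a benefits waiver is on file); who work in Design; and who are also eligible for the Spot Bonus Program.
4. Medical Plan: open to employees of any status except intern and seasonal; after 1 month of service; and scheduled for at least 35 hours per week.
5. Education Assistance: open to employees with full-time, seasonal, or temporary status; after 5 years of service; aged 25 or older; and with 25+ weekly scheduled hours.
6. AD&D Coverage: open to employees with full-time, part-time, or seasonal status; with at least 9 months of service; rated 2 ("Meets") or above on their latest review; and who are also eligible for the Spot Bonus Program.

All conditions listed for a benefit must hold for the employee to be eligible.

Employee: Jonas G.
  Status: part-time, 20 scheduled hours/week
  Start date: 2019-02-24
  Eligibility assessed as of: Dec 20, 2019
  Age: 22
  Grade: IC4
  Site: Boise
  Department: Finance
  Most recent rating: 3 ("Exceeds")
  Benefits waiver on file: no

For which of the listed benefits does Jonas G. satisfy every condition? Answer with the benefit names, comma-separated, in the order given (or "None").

Service from 2019-02-24 to Dec 20, 2019: 299 days.
Spot Bonus Program — status part-time ✗ (requires full-time or seasonal) → not eligible.
Charitable Gift Match — status part-time ✗ (requires temporary) → not eligible.
Bereavement Leave — status part-time ✓ (not excluded); no waiver, service 299 days ≥ 12 weeks (≈84 days) ✓; dept Finance ✗ → not eligible.
Medical Plan — status part-time ✓ (not excluded); service 299 days ≥ 1 month (≈30 days) ✓; 20 hrs/wk < 35 ✗ → not eligible.
Education Assistance — status part-time ✗ (requires full-time, seasonal, or temporary) → not eligible.
AD&D Coverage — status part-time ✓; service 299 days ≥ 9 months (≈270 days) ✓; rating 3 ≥ 2 ✓; not eligible for Spot Bonus Program ✗ → not eligible.

None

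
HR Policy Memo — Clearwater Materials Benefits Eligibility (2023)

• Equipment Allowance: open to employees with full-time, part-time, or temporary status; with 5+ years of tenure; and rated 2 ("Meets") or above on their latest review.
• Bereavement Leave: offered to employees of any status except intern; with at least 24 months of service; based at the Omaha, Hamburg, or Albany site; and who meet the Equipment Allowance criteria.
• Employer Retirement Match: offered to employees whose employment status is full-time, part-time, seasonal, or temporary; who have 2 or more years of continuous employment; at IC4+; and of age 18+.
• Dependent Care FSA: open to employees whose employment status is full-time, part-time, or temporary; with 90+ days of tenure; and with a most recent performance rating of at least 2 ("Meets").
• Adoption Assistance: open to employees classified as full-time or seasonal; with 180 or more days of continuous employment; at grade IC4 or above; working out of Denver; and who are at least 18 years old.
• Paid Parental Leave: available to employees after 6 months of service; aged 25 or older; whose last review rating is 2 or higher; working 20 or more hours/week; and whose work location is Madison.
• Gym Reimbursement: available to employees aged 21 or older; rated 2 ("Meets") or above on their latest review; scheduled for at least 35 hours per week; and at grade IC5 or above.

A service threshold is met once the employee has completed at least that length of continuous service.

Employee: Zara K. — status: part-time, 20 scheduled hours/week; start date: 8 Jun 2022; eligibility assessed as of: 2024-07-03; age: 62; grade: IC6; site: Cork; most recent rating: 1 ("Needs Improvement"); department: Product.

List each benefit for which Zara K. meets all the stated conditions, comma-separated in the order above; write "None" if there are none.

Service from 8 Jun 2022 to 2024-07-03: 756 days.
Equipment Allowance — status part-time ✓; service 756 days < 5 years (≈1825 days) ✗ → not eligible.
Bereavement Leave — status part-time ✓ (not excluded); service 756 days ≥ 24 months (≈720 days) ✓; site Cork ✗ (not Omaha, Hamburg, or Albany) → not eligible.
Employer Retirement Match — status part-time ✓; service 756 days ≥ 2 years (≈730 days) ✓; grade IC6 ≥ IC4 ✓; age 62 ≥ 18 ✓ → eligible.
Dependent Care FSA — status part-time ✓; service 756 days ≥ 90 days ✓; rating 1 < 2 ✗ → not eligible.
Adoption Assistance — status part-time ✗ (requires full-time or seasonal) → not eligible.
Paid Parental Leave — service 756 days ≥ 6 months (≈180 days) ✓; age 62 ≥ 25 ✓; rating 1 < 2 ✗ → not eligible.
Gym Reimbursement — age 62 ≥ 21 ✓; rating 1 < 2 ✗ → not eligible.

Employer Retirement Match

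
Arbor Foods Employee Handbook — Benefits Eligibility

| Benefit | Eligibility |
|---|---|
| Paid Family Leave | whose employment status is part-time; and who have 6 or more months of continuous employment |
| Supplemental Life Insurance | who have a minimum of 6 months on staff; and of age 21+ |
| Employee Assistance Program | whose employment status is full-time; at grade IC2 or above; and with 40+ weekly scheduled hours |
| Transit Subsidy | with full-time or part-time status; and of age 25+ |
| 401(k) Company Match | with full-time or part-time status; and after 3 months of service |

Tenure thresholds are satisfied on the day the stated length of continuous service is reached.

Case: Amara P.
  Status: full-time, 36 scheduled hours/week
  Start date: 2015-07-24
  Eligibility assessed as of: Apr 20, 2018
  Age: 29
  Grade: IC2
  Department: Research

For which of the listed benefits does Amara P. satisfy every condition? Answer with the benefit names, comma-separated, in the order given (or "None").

Service from 2015-07-24 to Apr 20, 2018: 1001 days.
Paid Family Leave — status full-time ✗ (requires part-time) → not eligible.
Supplemental Life Insurance — service 1001 days ≥ 6 months (≈180 days) ✓; age 29 ≥ 21 ✓ → eligible.
Employee Assistance Program — status full-time ✓; grade IC2 ≥ IC2 ✓; 36 hrs/wk < 40 ✗ → not eligible.
Transit Subsidy — status full-time ✓; age 29 ≥ 25 ✓ → eligible.
401(k) Company Match — status full-time ✓; service 1001 days ≥ 3 months (≈90 days) ✓ → eligible.

Supplemental Life Insurance, Transit Subsidy, 401(k) Company Match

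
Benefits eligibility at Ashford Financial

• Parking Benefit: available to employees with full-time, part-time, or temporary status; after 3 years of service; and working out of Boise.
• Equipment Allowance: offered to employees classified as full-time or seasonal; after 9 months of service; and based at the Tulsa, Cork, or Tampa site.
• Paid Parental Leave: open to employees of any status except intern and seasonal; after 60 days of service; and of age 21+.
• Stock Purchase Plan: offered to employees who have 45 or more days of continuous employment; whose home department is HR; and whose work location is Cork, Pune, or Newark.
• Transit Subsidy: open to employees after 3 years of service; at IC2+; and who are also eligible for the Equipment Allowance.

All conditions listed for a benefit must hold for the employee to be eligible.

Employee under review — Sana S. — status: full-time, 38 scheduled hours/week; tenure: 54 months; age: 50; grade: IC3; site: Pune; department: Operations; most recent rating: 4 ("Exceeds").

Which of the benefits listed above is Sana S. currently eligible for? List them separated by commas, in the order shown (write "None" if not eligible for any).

Parking Benefit — status full-time ✓; service 54 months ≥ 3 years (≈1095 days) ✓; site Pune ✗ (not Boise) → not eligible.
Equipment Allowance — status full-time ✓; service 54 months ≥ 9 months ✓; site Pune ✗ (not Tulsa, Cork, or Tampa) → not eligible.
Paid Parental Leave — status full-time ✓ (not excluded); service 54 months ≥ 60 days ✓; age 50 ≥ 21 ✓ → eligible.
Stock Purchase Plan — service 54 months ≥ 45 days ✓; dept Operations ✗ → not eligible.
Transit Subsidy — service 54 months ≥ 3 years (≈1095 days) ✓; grade IC3 ≥ IC2 ✓; not eligible for Equipment Allowance ✗ → not eligible.

Paid Parental Leave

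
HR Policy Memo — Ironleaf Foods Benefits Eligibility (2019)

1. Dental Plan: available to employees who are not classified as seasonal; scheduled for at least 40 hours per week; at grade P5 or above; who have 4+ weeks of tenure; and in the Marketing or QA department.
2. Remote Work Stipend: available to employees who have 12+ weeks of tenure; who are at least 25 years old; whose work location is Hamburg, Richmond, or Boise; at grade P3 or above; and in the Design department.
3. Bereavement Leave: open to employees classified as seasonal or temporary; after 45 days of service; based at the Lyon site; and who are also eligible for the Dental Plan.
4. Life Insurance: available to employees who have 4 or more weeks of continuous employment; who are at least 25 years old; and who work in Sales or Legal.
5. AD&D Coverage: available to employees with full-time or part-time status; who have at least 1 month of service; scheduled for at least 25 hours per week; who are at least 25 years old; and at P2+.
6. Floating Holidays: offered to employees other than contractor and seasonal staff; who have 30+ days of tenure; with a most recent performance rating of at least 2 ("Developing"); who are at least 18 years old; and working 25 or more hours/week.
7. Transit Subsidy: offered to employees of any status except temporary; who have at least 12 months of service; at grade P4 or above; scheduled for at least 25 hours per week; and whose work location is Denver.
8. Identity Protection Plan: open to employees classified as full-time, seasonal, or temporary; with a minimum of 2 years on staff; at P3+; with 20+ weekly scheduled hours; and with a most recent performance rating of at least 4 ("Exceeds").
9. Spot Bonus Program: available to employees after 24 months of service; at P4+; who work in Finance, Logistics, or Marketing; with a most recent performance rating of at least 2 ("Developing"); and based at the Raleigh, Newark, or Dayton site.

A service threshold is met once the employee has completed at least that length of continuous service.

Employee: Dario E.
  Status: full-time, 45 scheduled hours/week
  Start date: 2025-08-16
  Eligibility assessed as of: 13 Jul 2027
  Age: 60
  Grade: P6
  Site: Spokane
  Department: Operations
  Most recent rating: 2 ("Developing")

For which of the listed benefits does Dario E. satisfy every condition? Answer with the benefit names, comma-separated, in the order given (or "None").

AD&D Coverage, Floating Holidays

Service from 2025-08-16 to 13 Jul 2027: 696 days.
Dental Plan — status full-time ✓ (not excluded); 45 hrs/wk ≥ 40 ✓; grade P6 ≥ P5 ✓; service 696 days ≥ 4 weeks (≈28 days) ✓; dept Operations ✗ → not eligible.
Remote Work Stipend — service 696 days ≥ 12 weeks (≈84 days) ✓; age 60 ≥ 25 ✓; site Spokane ✗ (not Hamburg, Richmond, or Boise) → not eligible.
Bereavement Leave — status full-time ✗ (requires seasonal or temporary) → not eligible.
Life Insurance — service 696 days ≥ 4 weeks (≈28 days) ✓; age 60 ≥ 25 ✓; dept Operations ✗ → not eligible.
AD&D Coverage — status full-time ✓; service 696 days ≥ 1 month (≈30 days) ✓; 45 hrs/wk ≥ 25 ✓; age 60 ≥ 25 ✓; grade P6 ≥ P2 ✓ → eligible.
Floating Holidays — status full-time ✓ (not excluded); service 696 days ≥ 30 days ✓; rating 2 ≥ 2 ✓; age 60 ≥ 18 ✓; 45 hrs/wk ≥ 25 ✓ → eligible.
Transit Subsidy — status full-time ✓ (not excluded); service 696 days ≥ 12 months (≈360 days) ✓; grade P6 ≥ P4 ✓; 45 hrs/wk ≥ 25 ✓; site Spokane ✗ (not Denver) → not eligible.
Identity Protection Plan — status full-time ✓; service 696 days < 2 years (≈730 days) ✗ → not eligible.
Spot Bonus Program — service 696 days < 24 months (≈720 days) ✗ → not eligible.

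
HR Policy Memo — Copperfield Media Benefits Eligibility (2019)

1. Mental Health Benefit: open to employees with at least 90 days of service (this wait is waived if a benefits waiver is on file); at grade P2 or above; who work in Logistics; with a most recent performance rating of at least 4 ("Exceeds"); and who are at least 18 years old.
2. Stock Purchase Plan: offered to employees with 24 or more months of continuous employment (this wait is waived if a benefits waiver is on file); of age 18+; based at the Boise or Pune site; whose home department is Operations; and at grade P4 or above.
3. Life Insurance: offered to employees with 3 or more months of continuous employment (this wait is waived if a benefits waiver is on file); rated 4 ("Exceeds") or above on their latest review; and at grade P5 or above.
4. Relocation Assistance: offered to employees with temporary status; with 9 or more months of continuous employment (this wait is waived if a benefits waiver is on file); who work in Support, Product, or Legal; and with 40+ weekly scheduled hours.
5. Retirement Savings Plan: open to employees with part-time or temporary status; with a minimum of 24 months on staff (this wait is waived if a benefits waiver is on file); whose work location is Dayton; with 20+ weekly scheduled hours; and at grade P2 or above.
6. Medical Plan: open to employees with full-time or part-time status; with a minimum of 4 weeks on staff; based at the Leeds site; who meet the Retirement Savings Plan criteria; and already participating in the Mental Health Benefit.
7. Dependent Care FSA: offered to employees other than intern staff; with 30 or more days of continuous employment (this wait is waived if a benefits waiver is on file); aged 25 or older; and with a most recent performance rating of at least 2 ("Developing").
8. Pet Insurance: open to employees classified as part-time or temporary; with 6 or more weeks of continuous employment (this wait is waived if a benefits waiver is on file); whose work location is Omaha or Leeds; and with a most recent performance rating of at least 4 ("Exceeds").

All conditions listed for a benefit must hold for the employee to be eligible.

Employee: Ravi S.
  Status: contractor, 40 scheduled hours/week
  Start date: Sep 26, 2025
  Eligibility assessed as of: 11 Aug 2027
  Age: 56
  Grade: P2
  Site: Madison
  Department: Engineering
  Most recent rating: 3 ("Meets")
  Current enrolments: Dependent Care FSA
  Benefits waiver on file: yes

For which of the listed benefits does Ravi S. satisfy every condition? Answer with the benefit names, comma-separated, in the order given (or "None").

Service from Sep 26, 2025 to 11 Aug 2027: 684 days.
Mental Health Benefit — benefits waiver on file ✓; grade P2 ≥ P2 ✓; dept Engineering ✗ → not eligible.
Stock Purchase Plan — benefits waiver on file ✓; age 56 ≥ 18 ✓; site Madison ✗ (not Boise or Pune) → not eligible.
Life Insurance — benefits waiver on file ✓; rating 3 < 4 ✗ → not eligible.
Relocation Assistance — status contractor ✗ (requires temporary) → not eligible.
Retirement Savings Plan — status contractor ✗ (requires part-time or temporary) → not eligible.
Medical Plan — status contractor ✗ (requires full-time or part-time) → not eligible.
Dependent Care FSA — status contractor ✓ (not excluded); benefits waiver on file ✓; age 56 ≥ 25 ✓; rating 3 ≥ 2 ✓ → eligible.
Pet Insurance — status contractor ✗ (requires part-time or temporary) → not eligible.

Dependent Care FSA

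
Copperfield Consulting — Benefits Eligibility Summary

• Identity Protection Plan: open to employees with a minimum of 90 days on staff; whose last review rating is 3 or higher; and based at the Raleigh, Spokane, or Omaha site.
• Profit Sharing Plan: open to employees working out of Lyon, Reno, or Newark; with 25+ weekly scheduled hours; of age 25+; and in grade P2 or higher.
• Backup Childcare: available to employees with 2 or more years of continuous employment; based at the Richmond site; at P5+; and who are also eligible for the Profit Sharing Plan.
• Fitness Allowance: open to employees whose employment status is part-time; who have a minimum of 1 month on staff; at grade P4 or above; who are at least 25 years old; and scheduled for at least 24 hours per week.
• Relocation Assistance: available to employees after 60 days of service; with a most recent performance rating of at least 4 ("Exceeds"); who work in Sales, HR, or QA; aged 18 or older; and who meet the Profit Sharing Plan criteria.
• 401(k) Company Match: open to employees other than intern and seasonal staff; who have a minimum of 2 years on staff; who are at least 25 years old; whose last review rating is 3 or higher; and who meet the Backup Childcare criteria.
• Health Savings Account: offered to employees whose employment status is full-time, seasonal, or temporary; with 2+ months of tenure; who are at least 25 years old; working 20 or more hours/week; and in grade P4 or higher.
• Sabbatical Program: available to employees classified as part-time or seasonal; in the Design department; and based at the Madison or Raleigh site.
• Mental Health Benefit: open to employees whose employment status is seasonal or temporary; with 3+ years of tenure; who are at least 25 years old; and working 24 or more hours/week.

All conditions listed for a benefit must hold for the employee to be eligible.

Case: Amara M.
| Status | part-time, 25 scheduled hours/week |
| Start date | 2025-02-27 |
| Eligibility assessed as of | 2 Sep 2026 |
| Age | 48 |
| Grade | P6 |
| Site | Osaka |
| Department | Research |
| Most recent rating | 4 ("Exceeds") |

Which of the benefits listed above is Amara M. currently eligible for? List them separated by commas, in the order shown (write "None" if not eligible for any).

Fitness Allowance

Service from 2025-02-27 to 2 Sep 2026: 552 days.
Identity Protection Plan — service 552 days ≥ 90 days ✓; rating 4 ≥ 3 ✓; site Osaka ✗ (not Raleigh, Spokane, or Omaha) → not eligible.
Profit Sharing Plan — site Osaka ✗ (not Lyon, Reno, or Newark) → not eligible.
Backup Childcare — service 552 days < 2 years (≈730 days) ✗ → not eligible.
Fitness Allowance — status part-time ✓; service 552 days ≥ 1 month (≈30 days) ✓; grade P6 ≥ P4 ✓; age 48 ≥ 25 ✓; 25 hrs/wk ≥ 24 ✓ → eligible.
Relocation Assistance — service 552 days ≥ 60 days ✓; rating 4 ≥ 4 ✓; dept Research ✗ → not eligible.
401(k) Company Match — status part-time ✓ (not excluded); service 552 days < 2 years (≈730 days) ✗ → not eligible.
Health Savings Account — status part-time ✗ (requires full-time, seasonal, or temporary) → not eligible.
Sabbatical Program — status part-time ✓; dept Research ✗ → not eligible.
Mental Health Benefit — status part-time ✗ (requires seasonal or temporary) → not eligible.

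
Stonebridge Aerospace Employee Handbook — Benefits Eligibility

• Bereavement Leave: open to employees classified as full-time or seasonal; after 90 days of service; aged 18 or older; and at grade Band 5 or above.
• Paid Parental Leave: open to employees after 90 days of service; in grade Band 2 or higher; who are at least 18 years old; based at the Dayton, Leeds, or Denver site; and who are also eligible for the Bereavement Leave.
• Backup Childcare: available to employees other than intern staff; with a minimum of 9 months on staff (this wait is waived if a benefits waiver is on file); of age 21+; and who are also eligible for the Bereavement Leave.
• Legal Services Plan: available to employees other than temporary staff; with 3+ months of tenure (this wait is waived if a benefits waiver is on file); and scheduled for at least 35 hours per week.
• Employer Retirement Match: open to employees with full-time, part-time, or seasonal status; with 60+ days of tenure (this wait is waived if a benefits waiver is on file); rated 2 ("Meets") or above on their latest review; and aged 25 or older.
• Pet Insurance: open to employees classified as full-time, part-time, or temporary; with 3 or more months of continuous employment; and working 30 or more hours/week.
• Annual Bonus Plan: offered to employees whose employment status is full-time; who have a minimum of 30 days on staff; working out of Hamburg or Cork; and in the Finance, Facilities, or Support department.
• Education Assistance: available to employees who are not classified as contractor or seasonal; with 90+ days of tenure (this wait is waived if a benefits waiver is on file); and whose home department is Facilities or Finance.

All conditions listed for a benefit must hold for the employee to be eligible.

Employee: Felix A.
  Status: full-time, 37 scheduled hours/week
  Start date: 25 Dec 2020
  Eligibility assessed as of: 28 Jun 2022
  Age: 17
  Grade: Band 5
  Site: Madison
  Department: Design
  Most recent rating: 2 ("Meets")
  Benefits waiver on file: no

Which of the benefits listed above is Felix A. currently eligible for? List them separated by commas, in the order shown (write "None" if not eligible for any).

Legal Services Plan, Pet Insurance

Service from 25 Dec 2020 to 28 Jun 2022: 550 days.
Bereavement Leave — status full-time ✓; service 550 days ≥ 90 days ✓; age 17 < 18 ✗ → not eligible.
Paid Parental Leave — service 550 days ≥ 90 days ✓; grade Band 5 ≥ Band 2 ✓; age 17 < 18 ✗ → not eligible.
Backup Childcare — status full-time ✓ (not excluded); no waiver, service 550 days ≥ 9 months (≈270 days) ✓; age 17 < 21 ✗ → not eligible.
Legal Services Plan — status full-time ✓ (not excluded); no waiver, service 550 days ≥ 3 months (≈90 days) ✓; 37 hrs/wk ≥ 35 ✓ → eligible.
Employer Retirement Match — status full-time ✓; no waiver, service 550 days ≥ 60 days ✓; rating 2 ≥ 2 ✓; age 17 < 25 ✗ → not eligible.
Pet Insurance — status full-time ✓; service 550 days ≥ 3 months (≈90 days) ✓; 37 hrs/wk ≥ 30 ✓ → eligible.
Annual Bonus Plan — status full-time ✓; service 550 days ≥ 30 days ✓; site Madison ✗ (not Hamburg or Cork) → not eligible.
Education Assistance — status full-time ✓ (not excluded); no waiver, service 550 days ≥ 90 days ✓; dept Design ✗ → not eligible.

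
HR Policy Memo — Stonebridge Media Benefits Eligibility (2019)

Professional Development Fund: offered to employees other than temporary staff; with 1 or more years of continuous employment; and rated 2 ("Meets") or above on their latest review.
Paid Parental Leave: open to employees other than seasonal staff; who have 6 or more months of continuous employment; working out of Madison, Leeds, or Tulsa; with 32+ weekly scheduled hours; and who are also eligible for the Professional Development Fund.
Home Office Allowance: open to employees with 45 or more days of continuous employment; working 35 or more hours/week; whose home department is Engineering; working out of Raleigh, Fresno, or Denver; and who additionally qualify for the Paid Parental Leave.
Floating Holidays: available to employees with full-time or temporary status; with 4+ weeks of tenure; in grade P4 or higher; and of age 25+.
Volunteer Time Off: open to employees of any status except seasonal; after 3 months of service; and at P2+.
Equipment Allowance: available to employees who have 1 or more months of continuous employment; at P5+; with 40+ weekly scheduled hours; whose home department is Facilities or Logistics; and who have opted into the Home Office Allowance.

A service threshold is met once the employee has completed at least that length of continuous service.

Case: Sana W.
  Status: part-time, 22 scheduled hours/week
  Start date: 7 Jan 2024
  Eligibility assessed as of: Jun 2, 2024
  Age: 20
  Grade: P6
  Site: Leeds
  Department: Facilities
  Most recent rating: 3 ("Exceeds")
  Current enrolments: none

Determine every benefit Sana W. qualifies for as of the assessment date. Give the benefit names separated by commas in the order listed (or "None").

Service from 7 Jan 2024 to Jun 2, 2024: 147 days.
Professional Development Fund — status part-time ✓ (not excluded); service 147 days < 1 year (≈365 days) ✗ → not eligible.
Paid Parental Leave — status part-time ✓ (not excluded); service 147 days < 6 months (≈180 days) ✗ → not eligible.
Home Office Allowance — service 147 days ≥ 45 days ✓; 22 hrs/wk < 35 ✗ → not eligible.
Floating Holidays — status part-time ✗ (requires full-time or temporary) → not eligible.
Volunteer Time Off — status part-time ✓ (not excluded); service 147 days ≥ 3 months (≈90 days) ✓; grade P6 ≥ P2 ✓ → eligible.
Equipment Allowance — service 147 days ≥ 1 month (≈30 days) ✓; grade P6 ≥ P5 ✓; 22 hrs/wk < 40 ✗ → not eligible.

Volunteer Time Off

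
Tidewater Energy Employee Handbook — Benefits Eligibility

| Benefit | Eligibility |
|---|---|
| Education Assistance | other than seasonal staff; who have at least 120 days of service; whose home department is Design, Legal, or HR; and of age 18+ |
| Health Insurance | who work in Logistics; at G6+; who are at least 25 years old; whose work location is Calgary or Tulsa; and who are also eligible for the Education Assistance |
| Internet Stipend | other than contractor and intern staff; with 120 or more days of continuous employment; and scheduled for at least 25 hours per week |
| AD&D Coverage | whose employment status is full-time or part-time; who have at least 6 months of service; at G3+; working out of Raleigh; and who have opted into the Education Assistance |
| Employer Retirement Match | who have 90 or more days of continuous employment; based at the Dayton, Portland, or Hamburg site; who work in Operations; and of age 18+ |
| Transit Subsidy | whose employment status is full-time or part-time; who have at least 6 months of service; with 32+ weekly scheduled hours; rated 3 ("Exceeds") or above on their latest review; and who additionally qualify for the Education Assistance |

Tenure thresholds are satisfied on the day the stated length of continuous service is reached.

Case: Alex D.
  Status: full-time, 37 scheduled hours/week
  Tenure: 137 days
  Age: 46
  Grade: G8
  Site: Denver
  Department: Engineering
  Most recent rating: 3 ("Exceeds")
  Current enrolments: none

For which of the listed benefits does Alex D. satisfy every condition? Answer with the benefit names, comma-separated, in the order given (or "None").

Education Assistance — status full-time ✓ (not excluded); service 137 days ≥ 120 days ✓; dept Engineering ✗ → not eligible.
Health Insurance — dept Engineering ✗ → not eligible.
Internet Stipend — status full-time ✓ (not excluded); service 137 days ≥ 120 days ✓; 37 hrs/wk ≥ 25 ✓ → eligible.
AD&D Coverage — status full-time ✓; service 137 days < 6 months (≈180 days) ✗ → not eligible.
Employer Retirement Match — service 137 days ≥ 90 days ✓; site Denver ✗ (not Dayton, Portland, or Hamburg) → not eligible.
Transit Subsidy — status full-time ✓; service 137 days < 6 months (≈180 days) ✗ → not eligible.

Internet Stipend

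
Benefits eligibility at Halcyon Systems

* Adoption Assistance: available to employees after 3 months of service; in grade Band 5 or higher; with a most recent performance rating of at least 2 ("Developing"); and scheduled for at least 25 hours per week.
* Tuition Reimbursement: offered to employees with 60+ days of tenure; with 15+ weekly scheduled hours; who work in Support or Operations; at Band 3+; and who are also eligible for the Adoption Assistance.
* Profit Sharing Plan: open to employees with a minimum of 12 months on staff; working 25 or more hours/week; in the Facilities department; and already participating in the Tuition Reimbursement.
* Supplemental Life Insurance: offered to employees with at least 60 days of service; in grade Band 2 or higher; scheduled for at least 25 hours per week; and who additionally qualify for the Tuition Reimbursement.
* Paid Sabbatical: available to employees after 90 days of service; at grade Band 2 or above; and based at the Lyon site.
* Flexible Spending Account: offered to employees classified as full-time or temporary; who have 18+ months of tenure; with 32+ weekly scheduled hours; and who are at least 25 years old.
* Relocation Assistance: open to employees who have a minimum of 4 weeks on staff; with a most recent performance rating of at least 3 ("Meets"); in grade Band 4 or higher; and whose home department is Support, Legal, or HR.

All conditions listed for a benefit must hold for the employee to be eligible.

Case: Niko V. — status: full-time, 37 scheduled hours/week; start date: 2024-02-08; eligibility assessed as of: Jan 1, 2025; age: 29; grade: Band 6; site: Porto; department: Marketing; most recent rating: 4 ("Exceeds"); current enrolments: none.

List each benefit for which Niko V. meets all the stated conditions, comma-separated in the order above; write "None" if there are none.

Service from 2024-02-08 to Jan 1, 2025: 328 days.
Adoption Assistance — service 328 days ≥ 3 months (≈90 days) ✓; grade Band 6 ≥ Band 5 ✓; rating 4 ≥ 2 ✓; 37 hrs/wk ≥ 25 ✓ → eligible.
Tuition Reimbursement — service 328 days ≥ 60 days ✓; 37 hrs/wk ≥ 15 ✓; dept Marketing ✗ → not eligible.
Profit Sharing Plan — service 328 days < 12 months (≈360 days) ✗ → not eligible.
Supplemental Life Insurance — service 328 days ≥ 60 days ✓; grade Band 6 ≥ Band 2 ✓; 37 hrs/wk ≥ 25 ✓; not eligible for Tuition Reimbursement ✗ → not eligible.
Paid Sabbatical — service 328 days ≥ 90 days ✓; grade Band 6 ≥ Band 2 ✓; site Porto ✗ (not Lyon) → not eligible.
Flexible Spending Account — status full-time ✓; service 328 days < 18 months (≈540 days) ✗ → not eligible.
Relocation Assistance — service 328 days ≥ 4 weeks (≈28 days) ✓; rating 4 ≥ 3 ✓; grade Band 6 ≥ Band 4 ✓; dept Marketing ✗ → not eligible.

Adoption Assistance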